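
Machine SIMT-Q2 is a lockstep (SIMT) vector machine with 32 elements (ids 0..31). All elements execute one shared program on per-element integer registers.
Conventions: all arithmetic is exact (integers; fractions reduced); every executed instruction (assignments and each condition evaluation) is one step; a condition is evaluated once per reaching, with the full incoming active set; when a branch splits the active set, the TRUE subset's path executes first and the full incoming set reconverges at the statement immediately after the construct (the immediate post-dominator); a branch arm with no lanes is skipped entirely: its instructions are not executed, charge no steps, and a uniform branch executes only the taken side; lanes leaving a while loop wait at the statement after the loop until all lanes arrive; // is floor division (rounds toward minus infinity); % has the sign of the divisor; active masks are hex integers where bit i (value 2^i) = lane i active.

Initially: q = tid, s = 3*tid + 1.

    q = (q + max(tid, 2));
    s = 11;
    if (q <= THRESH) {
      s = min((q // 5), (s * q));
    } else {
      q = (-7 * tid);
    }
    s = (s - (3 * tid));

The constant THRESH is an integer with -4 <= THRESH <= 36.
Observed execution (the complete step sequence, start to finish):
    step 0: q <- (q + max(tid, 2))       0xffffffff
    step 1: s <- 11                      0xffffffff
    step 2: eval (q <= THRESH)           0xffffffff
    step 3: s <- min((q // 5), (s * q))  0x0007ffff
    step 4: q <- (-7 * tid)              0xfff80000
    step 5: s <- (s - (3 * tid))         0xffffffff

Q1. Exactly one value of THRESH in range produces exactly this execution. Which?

Answer: THRESH = 36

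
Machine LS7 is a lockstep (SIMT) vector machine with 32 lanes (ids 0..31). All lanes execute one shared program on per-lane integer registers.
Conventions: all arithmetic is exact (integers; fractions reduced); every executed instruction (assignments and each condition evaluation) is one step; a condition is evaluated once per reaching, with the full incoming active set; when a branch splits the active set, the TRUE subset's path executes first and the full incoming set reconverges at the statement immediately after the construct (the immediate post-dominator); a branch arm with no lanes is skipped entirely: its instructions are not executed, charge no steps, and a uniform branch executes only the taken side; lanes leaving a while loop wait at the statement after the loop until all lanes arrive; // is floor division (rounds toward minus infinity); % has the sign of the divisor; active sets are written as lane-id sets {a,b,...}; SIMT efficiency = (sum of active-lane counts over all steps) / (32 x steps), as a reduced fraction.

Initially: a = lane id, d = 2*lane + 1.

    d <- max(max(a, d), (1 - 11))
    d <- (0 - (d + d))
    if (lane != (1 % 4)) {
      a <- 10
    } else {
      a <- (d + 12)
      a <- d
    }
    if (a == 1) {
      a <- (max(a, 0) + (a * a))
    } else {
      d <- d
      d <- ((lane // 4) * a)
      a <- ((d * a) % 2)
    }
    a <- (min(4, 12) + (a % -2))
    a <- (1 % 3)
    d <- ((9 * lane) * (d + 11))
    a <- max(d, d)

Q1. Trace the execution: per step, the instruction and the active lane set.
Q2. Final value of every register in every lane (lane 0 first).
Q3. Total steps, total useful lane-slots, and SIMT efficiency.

step 0: d <- max(max(a, d), (1 - 11)) {0,1,2,3,4,5,6,7,8,9,10,11,12,13,14,15,16,17,18,19,20,21,22,23,24,25,26,27,28,29,30,31}
step 1: d <- (0 - (d + d))           {0,1,2,3,4,5,6,7,8,9,10,11,12,13,14,15,16,17,18,19,20,21,22,23,24,25,26,27,28,29,30,31}
step 2: eval (lane != (1 % 4))       {0,1,2,3,4,5,6,7,8,9,10,11,12,13,14,15,16,17,18,19,20,21,22,23,24,25,26,27,28,29,30,31}
step 3: a <- 10                      {0,2,3,4,5,6,7,8,9,10,11,12,13,14,15,16,17,18,19,20,21,22,23,24,25,26,27,28,29,30,31}
step 4: a <- (d + 12)                {1}
step 5: a <- d                       {1}
step 6: eval (a == 1)                {0,1,2,3,4,5,6,7,8,9,10,11,12,13,14,15,16,17,18,19,20,21,22,23,24,25,26,27,28,29,30,31}
step 7: d <- d                       {0,1,2,3,4,5,6,7,8,9,10,11,12,13,14,15,16,17,18,19,20,21,22,23,24,25,26,27,28,29,30,31}
step 8: d <- ((lane // 4) * a)       {0,1,2,3,4,5,6,7,8,9,10,11,12,13,14,15,16,17,18,19,20,21,22,23,24,25,26,27,28,29,30,31}
step 9: a <- ((d * a) % 2)           {0,1,2,3,4,5,6,7,8,9,10,11,12,13,14,15,16,17,18,19,20,21,22,23,24,25,26,27,28,29,30,31}
step 10: a <- (min(4, 12) + (a % -2)) {0,1,2,3,4,5,6,7,8,9,10,11,12,13,14,15,16,17,18,19,20,21,22,23,24,25,26,27,28,29,30,31}
step 11: a <- (1 % 3)                 {0,1,2,3,4,5,6,7,8,9,10,11,12,13,14,15,16,17,18,19,20,21,22,23,24,25,26,27,28,29,30,31}
step 12: d <- ((9 * lane) * (d + 11)) {0,1,2,3,4,5,6,7,8,9,10,11,12,13,14,15,16,17,18,19,20,21,22,23,24,25,26,27,28,29,30,31}
step 13: a <- max(d, d)               {0,1,2,3,4,5,6,7,8,9,10,11,12,13,14,15,16,17,18,19,20,21,22,23,24,25,26,27,28,29,30,31}

Answer: 14 steps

a: 0,99,198,297,756,945,1134,1323,2232,2511,2790,3069,4428,4797,5166,5535,7344,7803,8262,8721,10980,11529,12078,12627,15336,15975,16614,17253,20412,21141,21870,22599
d: 0,99,198,297,756,945,1134,1323,2232,2511,2790,3069,4428,4797,5166,5535,7344,7803,8262,8721,10980,11529,12078,12627,15336,15975,16614,17253,20412,21141,21870,22599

steps = 14; useful = 385; efficiency = 385/448 = 55/64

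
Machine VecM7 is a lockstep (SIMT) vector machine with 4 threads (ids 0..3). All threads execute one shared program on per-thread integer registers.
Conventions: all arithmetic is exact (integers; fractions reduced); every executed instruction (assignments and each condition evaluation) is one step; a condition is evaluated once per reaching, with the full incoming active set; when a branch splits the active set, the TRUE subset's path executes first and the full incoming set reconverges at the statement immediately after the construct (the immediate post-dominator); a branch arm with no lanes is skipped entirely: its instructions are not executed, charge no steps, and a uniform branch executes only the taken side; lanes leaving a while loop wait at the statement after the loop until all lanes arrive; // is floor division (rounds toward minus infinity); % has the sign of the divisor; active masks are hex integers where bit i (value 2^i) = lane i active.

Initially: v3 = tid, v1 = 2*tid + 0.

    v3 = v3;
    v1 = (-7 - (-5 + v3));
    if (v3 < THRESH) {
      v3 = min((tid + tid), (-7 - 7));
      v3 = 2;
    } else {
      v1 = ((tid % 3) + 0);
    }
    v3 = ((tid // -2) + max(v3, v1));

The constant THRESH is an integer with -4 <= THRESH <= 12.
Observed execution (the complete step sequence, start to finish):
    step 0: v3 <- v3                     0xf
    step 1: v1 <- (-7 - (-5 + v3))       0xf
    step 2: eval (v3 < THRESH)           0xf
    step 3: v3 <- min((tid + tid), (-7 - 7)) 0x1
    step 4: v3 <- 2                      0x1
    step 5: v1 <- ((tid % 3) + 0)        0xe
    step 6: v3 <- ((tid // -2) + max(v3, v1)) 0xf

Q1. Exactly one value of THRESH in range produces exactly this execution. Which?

Answer: THRESH = 1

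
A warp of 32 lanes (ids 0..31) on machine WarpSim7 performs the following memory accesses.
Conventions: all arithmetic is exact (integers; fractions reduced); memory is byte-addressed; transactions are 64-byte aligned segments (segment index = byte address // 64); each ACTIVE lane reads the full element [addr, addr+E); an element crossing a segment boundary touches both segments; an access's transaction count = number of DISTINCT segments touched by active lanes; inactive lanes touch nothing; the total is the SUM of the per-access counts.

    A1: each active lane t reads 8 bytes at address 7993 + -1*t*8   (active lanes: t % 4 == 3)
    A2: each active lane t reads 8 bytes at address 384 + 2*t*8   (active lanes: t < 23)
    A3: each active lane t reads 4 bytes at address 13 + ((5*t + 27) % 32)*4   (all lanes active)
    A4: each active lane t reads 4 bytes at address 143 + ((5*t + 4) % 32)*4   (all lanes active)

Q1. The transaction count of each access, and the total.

A1: 4 transactions
A2: 6 transactions
A3: 3 transactions
A4: 3 transactions

Answer: 4,6,3,3; total 16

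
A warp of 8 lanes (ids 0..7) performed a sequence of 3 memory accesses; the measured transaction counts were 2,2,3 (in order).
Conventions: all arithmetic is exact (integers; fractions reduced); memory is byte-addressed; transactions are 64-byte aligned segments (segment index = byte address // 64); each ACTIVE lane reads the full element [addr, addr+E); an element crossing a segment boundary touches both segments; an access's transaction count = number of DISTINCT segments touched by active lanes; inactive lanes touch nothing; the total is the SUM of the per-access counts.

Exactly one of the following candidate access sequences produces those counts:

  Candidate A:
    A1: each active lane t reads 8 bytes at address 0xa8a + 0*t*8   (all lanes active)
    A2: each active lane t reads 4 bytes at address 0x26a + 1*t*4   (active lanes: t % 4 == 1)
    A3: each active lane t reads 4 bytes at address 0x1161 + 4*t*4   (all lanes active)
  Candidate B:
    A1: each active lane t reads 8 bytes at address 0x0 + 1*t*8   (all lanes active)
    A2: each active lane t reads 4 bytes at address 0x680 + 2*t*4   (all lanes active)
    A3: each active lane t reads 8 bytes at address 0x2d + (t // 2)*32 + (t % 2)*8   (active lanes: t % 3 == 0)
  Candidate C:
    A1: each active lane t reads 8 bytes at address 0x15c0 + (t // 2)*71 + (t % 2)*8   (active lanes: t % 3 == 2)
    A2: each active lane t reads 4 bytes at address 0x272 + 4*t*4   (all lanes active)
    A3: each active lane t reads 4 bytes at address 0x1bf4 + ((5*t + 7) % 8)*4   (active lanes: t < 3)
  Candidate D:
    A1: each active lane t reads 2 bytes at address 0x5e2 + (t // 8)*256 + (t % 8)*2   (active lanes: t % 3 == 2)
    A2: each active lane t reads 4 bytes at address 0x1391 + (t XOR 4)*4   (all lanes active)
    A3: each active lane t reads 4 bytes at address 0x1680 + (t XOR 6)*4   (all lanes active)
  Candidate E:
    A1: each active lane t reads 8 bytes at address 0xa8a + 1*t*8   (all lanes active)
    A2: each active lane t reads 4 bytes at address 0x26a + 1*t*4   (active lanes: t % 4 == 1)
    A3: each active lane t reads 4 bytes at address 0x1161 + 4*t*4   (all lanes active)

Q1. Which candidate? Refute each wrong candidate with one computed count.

A: A1 gives 1 transaction, not 2
B: A1 gives 1 transaction, not 2
C: A2 gives 3 transactions, not 2
D: A1 gives 1 transaction, not 2
E: all counts match (2,2,3)

Answer: E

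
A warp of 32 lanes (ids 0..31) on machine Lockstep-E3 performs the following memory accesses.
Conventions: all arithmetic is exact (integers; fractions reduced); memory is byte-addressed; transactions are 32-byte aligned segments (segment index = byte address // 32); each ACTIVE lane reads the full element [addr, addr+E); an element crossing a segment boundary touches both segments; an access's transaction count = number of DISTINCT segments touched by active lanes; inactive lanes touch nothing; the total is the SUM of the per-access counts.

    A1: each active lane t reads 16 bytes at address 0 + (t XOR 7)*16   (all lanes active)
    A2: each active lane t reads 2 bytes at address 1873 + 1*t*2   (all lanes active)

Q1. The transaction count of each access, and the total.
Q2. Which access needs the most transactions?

A1: 16 transactions
A2: 3 transactions

Answer: 16,3; total 19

Answer: A1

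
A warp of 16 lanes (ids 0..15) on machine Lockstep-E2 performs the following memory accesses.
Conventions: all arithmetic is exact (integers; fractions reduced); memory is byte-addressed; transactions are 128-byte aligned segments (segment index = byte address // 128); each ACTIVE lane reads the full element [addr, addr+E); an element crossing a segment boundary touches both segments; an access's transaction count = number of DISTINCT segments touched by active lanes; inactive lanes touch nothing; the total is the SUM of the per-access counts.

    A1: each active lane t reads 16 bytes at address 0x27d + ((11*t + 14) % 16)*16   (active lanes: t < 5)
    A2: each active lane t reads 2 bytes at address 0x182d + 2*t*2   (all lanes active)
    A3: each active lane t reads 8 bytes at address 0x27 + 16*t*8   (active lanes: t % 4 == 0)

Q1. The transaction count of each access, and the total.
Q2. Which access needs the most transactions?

A1: 2 transactions
A2: 1 transaction
A3: 4 transactions

Answer: 2,1,4; total 7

Answer: A3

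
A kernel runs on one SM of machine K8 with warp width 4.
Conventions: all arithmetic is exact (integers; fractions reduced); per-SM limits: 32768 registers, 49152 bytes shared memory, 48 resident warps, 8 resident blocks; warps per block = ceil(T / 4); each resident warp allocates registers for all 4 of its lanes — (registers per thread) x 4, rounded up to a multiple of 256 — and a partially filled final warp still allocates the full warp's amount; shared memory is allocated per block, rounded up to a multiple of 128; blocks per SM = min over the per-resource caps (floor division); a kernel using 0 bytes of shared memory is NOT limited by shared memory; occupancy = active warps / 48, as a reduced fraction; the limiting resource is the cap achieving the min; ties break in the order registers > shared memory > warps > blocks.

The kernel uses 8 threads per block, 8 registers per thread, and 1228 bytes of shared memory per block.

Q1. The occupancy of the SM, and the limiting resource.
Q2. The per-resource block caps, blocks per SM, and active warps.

Answer: occupancy 1/3, limited by blocks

registers: 64 blocks
shared memory: 38 blocks
warps: 24 blocks
blocks: 8 blocks

Answer: 8 blocks, 16 active warps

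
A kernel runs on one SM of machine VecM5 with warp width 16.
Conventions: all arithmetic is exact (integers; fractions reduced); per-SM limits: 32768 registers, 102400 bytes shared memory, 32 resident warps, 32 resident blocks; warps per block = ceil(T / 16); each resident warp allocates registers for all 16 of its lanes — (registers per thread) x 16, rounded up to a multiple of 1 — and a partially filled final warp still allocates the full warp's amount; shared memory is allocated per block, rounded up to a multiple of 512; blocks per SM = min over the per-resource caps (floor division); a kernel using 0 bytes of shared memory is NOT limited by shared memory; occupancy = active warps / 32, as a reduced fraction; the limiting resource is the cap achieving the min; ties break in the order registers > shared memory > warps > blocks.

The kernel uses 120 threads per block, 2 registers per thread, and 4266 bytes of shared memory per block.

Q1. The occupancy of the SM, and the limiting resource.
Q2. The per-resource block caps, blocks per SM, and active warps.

Answer: occupancy 1, limited by warps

registers: 128 blocks
shared memory: 22 blocks
warps: 4 blocks
blocks: 32 blocks

Answer: 4 blocks, 32 active warps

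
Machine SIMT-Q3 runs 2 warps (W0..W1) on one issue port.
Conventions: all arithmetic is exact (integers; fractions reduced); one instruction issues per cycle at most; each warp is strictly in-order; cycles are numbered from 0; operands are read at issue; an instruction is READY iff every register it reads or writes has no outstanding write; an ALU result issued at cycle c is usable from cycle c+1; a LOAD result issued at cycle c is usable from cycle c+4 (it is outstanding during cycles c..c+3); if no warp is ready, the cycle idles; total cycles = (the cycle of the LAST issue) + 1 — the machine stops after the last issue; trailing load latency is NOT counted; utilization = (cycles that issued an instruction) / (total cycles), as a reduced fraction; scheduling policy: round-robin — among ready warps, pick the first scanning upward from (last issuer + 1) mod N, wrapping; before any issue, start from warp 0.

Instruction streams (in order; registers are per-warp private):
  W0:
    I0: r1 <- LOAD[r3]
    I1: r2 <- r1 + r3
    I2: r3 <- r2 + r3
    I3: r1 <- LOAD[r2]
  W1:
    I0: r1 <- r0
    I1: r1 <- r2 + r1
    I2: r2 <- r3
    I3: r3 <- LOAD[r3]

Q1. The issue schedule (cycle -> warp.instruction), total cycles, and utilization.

cycle 0: W0.I0
cycle 1: W1.I0
cycle 2: W1.I1
cycle 3: W1.I2
cycle 4: W0.I1
cycle 5: W1.I3
cycle 6: W0.I2
cycle 7: W0.I3

Answer: 8 cycles, utilization 1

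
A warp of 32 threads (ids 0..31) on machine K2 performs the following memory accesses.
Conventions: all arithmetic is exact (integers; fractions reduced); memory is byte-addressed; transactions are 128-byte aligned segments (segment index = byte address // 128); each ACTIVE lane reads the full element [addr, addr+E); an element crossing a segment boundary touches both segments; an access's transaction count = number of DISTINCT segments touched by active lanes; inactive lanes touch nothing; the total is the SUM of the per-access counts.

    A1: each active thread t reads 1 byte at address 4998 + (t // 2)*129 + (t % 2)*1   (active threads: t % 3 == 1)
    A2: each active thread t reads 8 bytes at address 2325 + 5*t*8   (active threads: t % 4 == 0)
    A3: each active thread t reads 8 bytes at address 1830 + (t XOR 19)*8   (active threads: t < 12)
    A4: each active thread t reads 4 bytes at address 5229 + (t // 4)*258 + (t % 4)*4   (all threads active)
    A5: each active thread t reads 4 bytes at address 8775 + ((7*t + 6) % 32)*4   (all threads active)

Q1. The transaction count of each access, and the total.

A1: 11 transactions
A2: 8 transactions
A3: 2 transactions
A4: 14 transactions
A5: 2 transactions

Answer: 11,8,2,14,2; total 37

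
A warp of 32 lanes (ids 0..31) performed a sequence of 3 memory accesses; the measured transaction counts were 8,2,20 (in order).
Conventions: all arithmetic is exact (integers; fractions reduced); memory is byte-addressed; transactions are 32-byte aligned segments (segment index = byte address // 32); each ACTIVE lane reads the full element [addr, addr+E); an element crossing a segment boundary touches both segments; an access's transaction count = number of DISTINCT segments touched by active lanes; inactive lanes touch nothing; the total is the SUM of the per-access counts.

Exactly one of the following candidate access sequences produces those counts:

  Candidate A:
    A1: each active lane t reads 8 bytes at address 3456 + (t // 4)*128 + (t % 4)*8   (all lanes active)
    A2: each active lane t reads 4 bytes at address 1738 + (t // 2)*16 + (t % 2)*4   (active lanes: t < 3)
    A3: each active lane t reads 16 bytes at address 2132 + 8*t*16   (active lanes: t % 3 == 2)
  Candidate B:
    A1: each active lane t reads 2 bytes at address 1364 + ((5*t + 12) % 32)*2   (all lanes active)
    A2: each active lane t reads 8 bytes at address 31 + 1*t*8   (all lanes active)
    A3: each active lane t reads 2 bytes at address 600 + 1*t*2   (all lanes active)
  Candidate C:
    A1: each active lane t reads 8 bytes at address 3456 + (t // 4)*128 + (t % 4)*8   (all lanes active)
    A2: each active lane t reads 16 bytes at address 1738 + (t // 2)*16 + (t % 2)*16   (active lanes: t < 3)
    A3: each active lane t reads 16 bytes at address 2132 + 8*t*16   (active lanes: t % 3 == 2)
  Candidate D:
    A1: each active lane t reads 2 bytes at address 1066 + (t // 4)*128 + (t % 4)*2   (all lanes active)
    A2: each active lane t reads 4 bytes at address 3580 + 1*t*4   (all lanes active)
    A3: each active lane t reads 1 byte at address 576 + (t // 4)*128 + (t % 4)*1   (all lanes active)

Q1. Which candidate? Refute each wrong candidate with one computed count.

A: A2 gives 1 transaction, not 2
B: A1 gives 3 transactions, not 8
D: A2 gives 5 transactions, not 2
C: all counts match (8,2,20)

Answer: C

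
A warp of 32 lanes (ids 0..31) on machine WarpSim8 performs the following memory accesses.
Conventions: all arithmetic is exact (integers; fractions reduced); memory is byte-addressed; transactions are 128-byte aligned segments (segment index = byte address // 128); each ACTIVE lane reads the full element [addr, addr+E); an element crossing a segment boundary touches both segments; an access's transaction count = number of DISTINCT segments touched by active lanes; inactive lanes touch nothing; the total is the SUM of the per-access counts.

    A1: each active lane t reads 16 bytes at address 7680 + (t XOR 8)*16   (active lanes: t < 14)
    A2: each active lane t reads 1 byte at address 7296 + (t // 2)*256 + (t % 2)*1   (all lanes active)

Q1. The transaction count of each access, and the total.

A1: 2 transactions
A2: 16 transactions

Answer: 2,16; total 18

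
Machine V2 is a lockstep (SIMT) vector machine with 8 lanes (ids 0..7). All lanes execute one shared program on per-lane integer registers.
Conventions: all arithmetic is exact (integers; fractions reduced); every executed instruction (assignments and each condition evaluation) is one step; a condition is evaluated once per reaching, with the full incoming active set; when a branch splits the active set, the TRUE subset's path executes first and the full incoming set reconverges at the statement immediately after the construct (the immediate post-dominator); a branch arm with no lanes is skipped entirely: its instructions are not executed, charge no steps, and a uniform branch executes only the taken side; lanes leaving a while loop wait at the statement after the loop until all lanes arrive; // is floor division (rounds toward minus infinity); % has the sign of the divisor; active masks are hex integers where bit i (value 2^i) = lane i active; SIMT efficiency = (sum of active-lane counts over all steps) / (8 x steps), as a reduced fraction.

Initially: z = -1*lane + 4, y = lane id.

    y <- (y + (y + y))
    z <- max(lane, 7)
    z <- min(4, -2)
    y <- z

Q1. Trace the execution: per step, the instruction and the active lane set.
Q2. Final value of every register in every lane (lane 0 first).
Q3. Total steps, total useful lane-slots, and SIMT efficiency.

step 0: y <- (y + (y + y))           0xff
step 1: z <- max(lane, 7)            0xff
step 2: z <- min(4, -2)              0xff
step 3: y <- z                       0xff

Answer: 4 steps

z: -2,-2,-2,-2,-2,-2,-2,-2
y: -2,-2,-2,-2,-2,-2,-2,-2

steps = 4; useful = 32; efficiency = 32/32 = 1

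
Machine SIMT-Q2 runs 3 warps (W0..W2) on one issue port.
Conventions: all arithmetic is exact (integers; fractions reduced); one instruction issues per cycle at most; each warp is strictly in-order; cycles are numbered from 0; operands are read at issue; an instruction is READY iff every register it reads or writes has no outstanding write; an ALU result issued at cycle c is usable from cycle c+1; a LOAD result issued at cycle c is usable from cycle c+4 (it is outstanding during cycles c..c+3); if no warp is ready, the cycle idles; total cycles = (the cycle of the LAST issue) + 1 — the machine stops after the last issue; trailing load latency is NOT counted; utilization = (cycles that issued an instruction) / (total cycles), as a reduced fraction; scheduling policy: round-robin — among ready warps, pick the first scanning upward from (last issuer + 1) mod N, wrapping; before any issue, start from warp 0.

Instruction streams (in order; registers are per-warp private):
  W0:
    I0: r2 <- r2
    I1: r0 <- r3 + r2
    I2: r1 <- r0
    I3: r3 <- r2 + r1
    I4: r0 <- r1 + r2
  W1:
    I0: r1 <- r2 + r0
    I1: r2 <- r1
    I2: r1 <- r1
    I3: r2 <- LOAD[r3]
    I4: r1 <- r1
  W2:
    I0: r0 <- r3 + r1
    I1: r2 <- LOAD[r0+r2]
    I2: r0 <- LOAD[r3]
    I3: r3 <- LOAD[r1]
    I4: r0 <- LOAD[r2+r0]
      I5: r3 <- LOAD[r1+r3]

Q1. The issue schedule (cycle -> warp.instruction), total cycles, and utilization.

cycle 0: W0.I0
cycle 1: W1.I0
cycle 2: W2.I0
cycle 3: W0.I1
cycle 4: W1.I1
cycle 5: W2.I1
cycle 6: W0.I2
cycle 7: W1.I2
cycle 8: W2.I2
cycle 9: W0.I3
cycle 10: W1.I3
cycle 11: W2.I3
cycle 12: W0.I4
cycle 13: W1.I4
cycle 14: W2.I4
cycle 15: W2.I5

Answer: 16 cycles, utilization 1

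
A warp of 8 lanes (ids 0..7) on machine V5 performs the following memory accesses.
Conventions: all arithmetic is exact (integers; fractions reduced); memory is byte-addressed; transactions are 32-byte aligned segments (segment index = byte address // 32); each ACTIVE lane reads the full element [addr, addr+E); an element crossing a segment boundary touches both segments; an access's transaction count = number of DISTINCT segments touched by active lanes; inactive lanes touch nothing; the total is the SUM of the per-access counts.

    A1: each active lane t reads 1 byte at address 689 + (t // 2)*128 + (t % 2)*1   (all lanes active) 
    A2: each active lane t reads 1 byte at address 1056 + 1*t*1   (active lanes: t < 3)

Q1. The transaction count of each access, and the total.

A1: 4 transactions
A2: 1 transaction

Answer: 4,1; total 5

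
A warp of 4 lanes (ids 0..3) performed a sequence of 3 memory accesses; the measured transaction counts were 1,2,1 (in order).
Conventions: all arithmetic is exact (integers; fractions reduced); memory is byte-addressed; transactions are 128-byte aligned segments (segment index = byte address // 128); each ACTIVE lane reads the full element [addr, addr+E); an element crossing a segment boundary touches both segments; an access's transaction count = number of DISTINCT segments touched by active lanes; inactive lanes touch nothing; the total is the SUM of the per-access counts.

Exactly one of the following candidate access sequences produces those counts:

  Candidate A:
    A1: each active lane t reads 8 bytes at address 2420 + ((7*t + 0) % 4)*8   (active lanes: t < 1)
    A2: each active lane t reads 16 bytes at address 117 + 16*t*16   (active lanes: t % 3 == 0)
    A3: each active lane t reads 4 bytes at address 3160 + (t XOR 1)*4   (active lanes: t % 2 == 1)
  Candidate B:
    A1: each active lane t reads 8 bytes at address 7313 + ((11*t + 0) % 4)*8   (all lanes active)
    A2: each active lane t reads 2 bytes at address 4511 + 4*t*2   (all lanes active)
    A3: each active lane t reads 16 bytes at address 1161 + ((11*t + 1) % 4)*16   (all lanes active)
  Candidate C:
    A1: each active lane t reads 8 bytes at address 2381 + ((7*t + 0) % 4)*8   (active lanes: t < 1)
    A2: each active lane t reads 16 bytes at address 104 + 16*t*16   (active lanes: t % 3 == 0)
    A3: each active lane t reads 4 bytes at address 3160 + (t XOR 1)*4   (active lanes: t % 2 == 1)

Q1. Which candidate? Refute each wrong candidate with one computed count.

A: A2 gives 4 transactions, not 2
B: A2 gives 1 transaction, not 2
C: all counts match (1,2,1)

Answer: C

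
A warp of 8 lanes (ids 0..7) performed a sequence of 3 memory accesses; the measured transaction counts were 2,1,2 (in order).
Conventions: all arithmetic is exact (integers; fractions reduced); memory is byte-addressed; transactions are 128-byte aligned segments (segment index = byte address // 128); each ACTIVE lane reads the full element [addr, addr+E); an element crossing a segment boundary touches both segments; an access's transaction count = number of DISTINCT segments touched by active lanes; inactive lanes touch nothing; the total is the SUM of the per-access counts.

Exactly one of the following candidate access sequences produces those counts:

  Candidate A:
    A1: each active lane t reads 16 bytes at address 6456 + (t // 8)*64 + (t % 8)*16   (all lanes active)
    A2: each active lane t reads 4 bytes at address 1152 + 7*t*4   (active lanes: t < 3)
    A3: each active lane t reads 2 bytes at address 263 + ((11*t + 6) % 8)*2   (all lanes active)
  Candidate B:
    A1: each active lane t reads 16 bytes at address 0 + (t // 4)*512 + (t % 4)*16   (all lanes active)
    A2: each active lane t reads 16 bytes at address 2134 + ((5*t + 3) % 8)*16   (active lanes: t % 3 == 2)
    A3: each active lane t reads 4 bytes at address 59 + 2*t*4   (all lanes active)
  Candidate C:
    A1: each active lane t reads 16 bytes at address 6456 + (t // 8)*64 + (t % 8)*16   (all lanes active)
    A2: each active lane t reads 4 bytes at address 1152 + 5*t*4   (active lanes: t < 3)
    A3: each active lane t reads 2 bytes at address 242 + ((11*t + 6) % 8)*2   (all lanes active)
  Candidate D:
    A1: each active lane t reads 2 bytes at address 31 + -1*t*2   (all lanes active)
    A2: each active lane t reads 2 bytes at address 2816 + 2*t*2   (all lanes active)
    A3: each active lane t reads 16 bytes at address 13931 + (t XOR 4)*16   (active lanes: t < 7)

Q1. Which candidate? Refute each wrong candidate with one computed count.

A: A3 gives 1 transaction, not 2
B: A3 gives 1 transaction, not 2
D: A1 gives 1 transaction, not 2
C: all counts match (2,1,2)

Answer: C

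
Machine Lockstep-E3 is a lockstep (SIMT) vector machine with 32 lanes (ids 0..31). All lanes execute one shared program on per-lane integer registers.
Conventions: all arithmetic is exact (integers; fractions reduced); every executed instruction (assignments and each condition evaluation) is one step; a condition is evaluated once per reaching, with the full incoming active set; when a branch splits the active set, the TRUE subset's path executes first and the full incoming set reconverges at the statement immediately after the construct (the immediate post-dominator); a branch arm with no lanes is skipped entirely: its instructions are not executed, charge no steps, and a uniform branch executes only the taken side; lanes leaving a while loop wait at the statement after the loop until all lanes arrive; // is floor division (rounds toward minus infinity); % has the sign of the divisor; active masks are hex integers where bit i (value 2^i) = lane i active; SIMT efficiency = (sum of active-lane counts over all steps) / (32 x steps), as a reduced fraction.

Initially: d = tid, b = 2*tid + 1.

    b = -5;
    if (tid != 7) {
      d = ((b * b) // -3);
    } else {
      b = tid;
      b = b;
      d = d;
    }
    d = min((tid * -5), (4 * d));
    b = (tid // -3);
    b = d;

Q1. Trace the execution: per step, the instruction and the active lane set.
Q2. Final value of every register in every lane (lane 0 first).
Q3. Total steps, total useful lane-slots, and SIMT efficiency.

step 0: b <- -5                      0xffffffff
step 1: eval (tid != 7)              0xffffffff
step 2: d <- ((b * b) // -3)         0xffffff7f
step 3: b <- tid                     0x00000080
step 4: b <- b                       0x00000080
step 5: d <- d                       0x00000080
step 6: d <- min((tid * -5), (4 * d)) 0xffffffff
step 7: b <- (tid // -3)             0xffffffff
step 8: b <- d                       0xffffffff

Answer: 9 steps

d: -36,-36,-36,-36,-36,-36,-36,-35,-40,-45,-50,-55,-60,-65,-70,-75,-80,-85,-90,-95,-100,-105,-110,-115,-120,-125,-130,-135,-140,-145,-150,-155
b: -36,-36,-36,-36,-36,-36,-36,-35,-40,-45,-50,-55,-60,-65,-70,-75,-80,-85,-90,-95,-100,-105,-110,-115,-120,-125,-130,-135,-140,-145,-150,-155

steps = 9; useful = 194; efficiency = 194/288 = 97/144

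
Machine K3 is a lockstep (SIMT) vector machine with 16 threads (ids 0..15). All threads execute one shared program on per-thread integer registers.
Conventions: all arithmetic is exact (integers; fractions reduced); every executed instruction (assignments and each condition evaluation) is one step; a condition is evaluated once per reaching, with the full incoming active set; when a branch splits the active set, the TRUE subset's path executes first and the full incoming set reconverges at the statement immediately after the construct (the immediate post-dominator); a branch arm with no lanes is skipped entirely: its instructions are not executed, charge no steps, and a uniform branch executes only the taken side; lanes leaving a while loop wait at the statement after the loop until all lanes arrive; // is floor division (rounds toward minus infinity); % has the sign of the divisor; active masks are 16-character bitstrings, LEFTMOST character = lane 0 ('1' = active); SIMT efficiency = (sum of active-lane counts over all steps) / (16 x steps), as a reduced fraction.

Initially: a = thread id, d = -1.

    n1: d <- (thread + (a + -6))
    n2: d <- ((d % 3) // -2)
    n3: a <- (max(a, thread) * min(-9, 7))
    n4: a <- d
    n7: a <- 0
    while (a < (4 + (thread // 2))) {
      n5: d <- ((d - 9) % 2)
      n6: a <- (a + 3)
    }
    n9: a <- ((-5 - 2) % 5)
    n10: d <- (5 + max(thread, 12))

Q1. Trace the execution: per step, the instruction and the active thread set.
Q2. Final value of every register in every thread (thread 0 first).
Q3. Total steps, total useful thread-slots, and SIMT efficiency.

step 0: d <- (thread + (a + -6))     1111111111111111
step 1: d <- ((d % 3) // -2)         1111111111111111
step 2: a <- (max(a, thread) * min(-9, 7)) 1111111111111111
step 3: a <- d                       1111111111111111
step 4: a <- 0                       1111111111111111
step 5: eval (a < (4 + (thread // 2))) 1111111111111111
step 6: d <- ((d - 9) % 2)           1111111111111111
step 7: a <- (a + 3)                 1111111111111111
step 8: eval (a < (4 + (thread // 2))) 1111111111111111
step 9: d <- ((d - 9) % 2)           1111111111111111
step 10: a <- (a + 3)                 1111111111111111
step 11: eval (a < (4 + (thread // 2))) 1111111111111111
step 12: d <- ((d - 9) % 2)           0000001111111111
step 13: a <- (a + 3)                 0000001111111111
step 14: eval (a < (4 + (thread // 2))) 0000001111111111
step 15: d <- ((d - 9) % 2)           0000000000001111
step 16: a <- (a + 3)                 0000000000001111
step 17: eval (a < (4 + (thread // 2))) 0000000000001111
step 18: a <- ((-5 - 2) % 5)          1111111111111111
step 19: d <- (5 + max(thread, 12))   1111111111111111

Answer: 20 steps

a: 3,3,3,3,3,3,3,3,3,3,3,3,3,3,3,3
d: 17,17,17,17,17,17,17,17,17,17,17,17,17,18,19,20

steps = 20; useful = 266; efficiency = 266/320 = 133/160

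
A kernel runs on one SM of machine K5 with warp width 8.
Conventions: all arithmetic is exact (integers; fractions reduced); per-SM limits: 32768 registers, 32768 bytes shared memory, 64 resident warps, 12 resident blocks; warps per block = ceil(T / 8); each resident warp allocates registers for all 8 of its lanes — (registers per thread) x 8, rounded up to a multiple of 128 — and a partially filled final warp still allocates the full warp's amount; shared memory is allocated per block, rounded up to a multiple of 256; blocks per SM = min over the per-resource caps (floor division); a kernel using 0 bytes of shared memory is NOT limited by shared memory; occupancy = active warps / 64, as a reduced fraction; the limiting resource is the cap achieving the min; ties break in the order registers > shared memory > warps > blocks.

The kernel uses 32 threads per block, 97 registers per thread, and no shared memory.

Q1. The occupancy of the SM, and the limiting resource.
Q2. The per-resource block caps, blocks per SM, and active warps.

Answer: occupancy 9/16, limited by registers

registers: 9 blocks
shared memory: no limit (kernel uses none)
warps: 16 blocks
blocks: 12 blocks

Answer: 9 blocks, 36 active warps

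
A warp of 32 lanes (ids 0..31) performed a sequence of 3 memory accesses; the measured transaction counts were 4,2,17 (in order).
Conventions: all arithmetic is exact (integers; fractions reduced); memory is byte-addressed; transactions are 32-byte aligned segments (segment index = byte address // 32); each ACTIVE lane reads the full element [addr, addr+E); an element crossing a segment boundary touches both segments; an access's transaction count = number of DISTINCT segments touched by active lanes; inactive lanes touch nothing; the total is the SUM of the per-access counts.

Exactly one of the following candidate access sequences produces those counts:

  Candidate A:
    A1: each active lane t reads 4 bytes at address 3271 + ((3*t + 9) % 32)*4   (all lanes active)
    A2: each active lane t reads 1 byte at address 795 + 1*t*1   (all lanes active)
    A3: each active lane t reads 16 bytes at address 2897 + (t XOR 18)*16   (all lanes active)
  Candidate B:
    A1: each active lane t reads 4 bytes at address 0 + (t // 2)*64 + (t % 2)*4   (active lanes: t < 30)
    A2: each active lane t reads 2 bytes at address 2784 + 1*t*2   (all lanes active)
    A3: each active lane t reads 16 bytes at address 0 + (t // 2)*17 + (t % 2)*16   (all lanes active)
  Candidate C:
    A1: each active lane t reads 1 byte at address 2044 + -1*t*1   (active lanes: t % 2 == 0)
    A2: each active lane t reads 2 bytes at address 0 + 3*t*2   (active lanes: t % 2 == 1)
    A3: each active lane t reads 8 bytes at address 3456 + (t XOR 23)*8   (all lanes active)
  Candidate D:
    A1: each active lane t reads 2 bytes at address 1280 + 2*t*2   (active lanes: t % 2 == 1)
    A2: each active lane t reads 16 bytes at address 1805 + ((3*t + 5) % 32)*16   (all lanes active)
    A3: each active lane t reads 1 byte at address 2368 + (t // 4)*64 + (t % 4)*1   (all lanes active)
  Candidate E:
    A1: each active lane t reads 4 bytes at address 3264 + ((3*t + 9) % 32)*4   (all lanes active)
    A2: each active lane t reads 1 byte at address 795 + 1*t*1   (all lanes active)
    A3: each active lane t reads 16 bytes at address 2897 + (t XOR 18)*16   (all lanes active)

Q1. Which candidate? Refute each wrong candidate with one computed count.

A: A1 gives 5 transactions, not 4
B: A1 gives 15 transactions, not 4
C: A1 gives 2 transactions, not 4
D: A2 gives 17 transactions, not 2
E: all counts match (4,2,17)

Answer: E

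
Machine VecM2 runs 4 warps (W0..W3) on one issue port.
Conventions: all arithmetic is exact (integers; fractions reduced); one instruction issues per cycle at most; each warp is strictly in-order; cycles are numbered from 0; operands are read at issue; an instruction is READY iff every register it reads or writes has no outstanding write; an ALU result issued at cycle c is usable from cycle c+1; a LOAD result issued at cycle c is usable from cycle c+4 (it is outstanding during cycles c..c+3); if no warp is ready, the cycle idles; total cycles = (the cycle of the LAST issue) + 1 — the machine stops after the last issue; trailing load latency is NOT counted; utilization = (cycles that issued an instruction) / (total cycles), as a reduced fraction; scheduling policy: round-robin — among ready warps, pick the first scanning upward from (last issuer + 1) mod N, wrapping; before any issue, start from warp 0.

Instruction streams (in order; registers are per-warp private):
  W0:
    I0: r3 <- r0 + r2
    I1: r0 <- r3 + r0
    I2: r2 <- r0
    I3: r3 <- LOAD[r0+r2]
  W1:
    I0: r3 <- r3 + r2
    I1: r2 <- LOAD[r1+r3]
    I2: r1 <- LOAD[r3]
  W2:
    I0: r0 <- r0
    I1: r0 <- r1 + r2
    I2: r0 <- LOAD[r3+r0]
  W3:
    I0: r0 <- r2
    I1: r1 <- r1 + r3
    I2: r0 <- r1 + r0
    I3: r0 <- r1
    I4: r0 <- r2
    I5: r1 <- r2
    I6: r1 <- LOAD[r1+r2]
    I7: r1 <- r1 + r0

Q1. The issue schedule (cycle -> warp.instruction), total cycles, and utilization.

cycle 0: W0.I0
cycle 1: W1.I0
cycle 2: W2.I0
cycle 3: W3.I0
cycle 4: W0.I1
cycle 5: W1.I1
cycle 6: W2.I1
cycle 7: W3.I1
cycle 8: W0.I2
cycle 9: W1.I2
cycle 10: W2.I2
cycle 11: W3.I2
cycle 12: W0.I3
cycle 13: W3.I3
cycle 14: W3.I4
cycle 15: W3.I5
cycle 16: W3.I6
cycle 17: idle
cycle 18: idle
cycle 19: idle
cycle 20: W3.I7

Answer: 21 cycles, utilization 6/7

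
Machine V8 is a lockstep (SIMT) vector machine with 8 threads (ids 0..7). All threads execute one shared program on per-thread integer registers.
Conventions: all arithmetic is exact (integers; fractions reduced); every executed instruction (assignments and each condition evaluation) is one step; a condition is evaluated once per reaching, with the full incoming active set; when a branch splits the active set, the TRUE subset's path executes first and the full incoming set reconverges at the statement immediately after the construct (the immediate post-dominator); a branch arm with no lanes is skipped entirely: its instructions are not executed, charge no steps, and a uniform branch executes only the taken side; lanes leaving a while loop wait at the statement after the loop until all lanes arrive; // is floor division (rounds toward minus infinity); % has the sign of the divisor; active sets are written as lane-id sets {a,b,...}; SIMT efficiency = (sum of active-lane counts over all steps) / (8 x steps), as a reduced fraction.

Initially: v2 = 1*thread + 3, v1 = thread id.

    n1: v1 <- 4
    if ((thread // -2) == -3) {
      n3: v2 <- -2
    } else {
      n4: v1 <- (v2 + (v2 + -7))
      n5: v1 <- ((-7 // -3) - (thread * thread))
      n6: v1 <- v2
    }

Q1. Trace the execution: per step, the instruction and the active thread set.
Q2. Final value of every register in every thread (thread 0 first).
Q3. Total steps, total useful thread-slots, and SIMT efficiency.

step 0: v1 <- 4                      {0,1,2,3,4,5,6,7}
step 1: eval ((thread // -2) == -3)  {0,1,2,3,4,5,6,7}
step 2: v2 <- -2                     {5,6}
step 3: v1 <- (v2 + (v2 + -7))       {0,1,2,3,4,7}
step 4: v1 <- ((-7 // -3) - (thread * thread)) {0,1,2,3,4,7}
step 5: v1 <- v2                     {0,1,2,3,4,7}

Answer: 6 steps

v2: 3,4,5,6,7,-2,-2,10
v1: 3,4,5,6,7,4,4,10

steps = 6; useful = 36; efficiency = 36/48 = 3/4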